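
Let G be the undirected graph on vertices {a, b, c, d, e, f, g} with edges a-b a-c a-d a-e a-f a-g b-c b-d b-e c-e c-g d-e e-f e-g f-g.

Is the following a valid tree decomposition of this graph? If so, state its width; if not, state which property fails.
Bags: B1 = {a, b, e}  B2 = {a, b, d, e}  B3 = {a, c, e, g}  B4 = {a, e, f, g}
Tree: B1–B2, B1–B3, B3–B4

No — edge (c,b) lies in no bag.

A tree decomposition must satisfy three properties: every vertex lies in some bag; for every edge, both endpoints lie together in some bag; and for every vertex, the bags containing it form a connected subtree. Here edge (c,b) lies in no bag, so the decomposition is invalid.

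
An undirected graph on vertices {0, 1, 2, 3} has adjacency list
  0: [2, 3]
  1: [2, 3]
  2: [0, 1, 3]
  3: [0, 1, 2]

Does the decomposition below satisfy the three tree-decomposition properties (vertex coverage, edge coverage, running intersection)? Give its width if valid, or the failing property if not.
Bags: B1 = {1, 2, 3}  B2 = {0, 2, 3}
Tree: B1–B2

Every vertex of G appears in some bag (union = {0, 1, 2, 3}); every edge is covered by a bag; and for each vertex v the set of bags containing v is connected in the bag tree. The decomposition is therefore valid. The largest bag has 3 vertices, so the width is 2.

Yes; width 2.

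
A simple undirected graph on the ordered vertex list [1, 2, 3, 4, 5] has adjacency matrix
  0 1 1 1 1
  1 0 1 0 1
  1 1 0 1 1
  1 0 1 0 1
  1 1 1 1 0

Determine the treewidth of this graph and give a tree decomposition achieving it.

Treewidth 3.
Bags: B1 = {1, 2, 3, 5}  B2 = {1, 3, 4, 5}
Tree: B1–B2

Each bag holds 4 vertices, so the decomposition has width 3, which upper-bounds the treewidth. On the other hand G contains the 4-clique {1, 2, 3, 5}. A clique must lie in a single bag of any decomposition, so no decomposition can have width below 3. Therefore the treewidth is 3.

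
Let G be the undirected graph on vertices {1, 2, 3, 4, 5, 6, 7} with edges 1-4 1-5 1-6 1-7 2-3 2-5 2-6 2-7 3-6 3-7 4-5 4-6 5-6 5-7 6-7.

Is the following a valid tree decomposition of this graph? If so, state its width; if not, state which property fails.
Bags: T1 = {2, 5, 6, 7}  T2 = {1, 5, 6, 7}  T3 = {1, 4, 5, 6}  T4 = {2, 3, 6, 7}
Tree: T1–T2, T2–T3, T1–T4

Checking the three conditions: (i) the bags cover all of {1, 2, 3, 4, 5, 6, 7}; (ii) for each edge, some bag contains both endpoints; (iii) the bags containing any fixed vertex form a subtree. All hold, so the decomposition is valid with width 4 − 1 = 3.

Yes; width 3.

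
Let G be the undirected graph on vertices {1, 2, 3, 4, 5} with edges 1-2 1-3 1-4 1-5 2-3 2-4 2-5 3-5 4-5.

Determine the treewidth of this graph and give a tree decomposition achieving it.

Treewidth 3.
Bags: B1 = {1, 2, 4, 5}  B2 = {1, 2, 3, 5}
Tree: B1–B2

Every bag has size at most 4, so the width is 4 − 1 = 3 and tw(G) ≤ 3. Conversely, {1, 2, 3, 5} is a clique of size 4, and the vertices of any clique must share a bag in every tree decomposition; so some bag has ≥ 4 vertices and tw(G) ≥ 3. Combining the bounds, tw(G) = 3.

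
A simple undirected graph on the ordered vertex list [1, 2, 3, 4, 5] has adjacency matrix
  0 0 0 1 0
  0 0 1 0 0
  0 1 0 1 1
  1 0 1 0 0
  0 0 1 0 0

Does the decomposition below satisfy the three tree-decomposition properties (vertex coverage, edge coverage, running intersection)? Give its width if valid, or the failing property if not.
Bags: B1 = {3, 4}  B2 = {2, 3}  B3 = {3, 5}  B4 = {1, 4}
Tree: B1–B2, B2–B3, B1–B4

Yes; width 1.

Every vertex of G appears in some bag (union = {1, 2, 3, 4, 5}); every edge is covered by a bag; and for each vertex v the set of bags containing v is connected in the bag tree. The decomposition is therefore valid. The largest bag has 2 vertices, so the width is 1.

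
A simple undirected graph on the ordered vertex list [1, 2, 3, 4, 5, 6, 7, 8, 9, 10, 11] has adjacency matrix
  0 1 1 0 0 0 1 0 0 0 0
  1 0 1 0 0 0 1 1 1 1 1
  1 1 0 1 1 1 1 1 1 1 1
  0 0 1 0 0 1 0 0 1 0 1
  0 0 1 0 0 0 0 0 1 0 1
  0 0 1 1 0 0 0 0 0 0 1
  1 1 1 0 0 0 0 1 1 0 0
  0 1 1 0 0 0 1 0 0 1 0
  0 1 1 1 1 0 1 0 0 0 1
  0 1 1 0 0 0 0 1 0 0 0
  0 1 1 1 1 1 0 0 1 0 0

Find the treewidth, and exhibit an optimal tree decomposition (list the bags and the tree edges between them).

Treewidth 3.
Bags: B1 = {3, 4, 6, 11}  B2 = {3, 4, 9, 11}  B3 = {2, 3, 9, 11}  B4 = {2, 3, 7, 9}  B5 = {1, 2, 3, 7}  B6 = {3, 5, 9, 11}  B7 = {2, 3, 7, 8}  B8 = {2, 3, 8, 10}
Tree: B1–B2, B2–B3, B3–B4, B4–B5, B2–B6, B4–B7, B7–B8

Every bag has size at most 4, so the width is 4 − 1 = 3 and tw(G) ≤ 3. On the other hand G contains the 4-clique {2, 3, 8, 10}. A clique must lie in a single bag of any decomposition, so no decomposition can have width below 3. Combining the bounds, tw(G) = 3.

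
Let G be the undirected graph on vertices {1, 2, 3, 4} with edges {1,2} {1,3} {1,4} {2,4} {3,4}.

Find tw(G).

2

A width-2 tree decomposition is:
Bags: B1 = {1, 2, 4}  B2 = {1, 3, 4}
Tree: B1–B2
Every bag has size at most 3, so the width is 3 − 1 = 2 and tw(G) ≤ 2. Conversely, {1, 2, 4} is a clique of size 3, and the vertices of any clique must share a bag in every tree decomposition; so some bag has ≥ 3 vertices and tw(G) ≥ 2. The upper and lower bounds meet at 2, so that is the treewidth.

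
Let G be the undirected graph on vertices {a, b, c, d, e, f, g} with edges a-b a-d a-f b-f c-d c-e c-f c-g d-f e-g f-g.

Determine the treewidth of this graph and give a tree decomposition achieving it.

The largest bag has 3 vertices, giving width 2; this decomposition certifies tw(G) ≤ 2. For the lower bound, the 3 vertices {c, e, g} are pairwise adjacent, and any tree decomposition puts a clique entirely inside one bag — forcing width ≥ 2. The upper and lower bounds meet at 2, so that is the treewidth.

Treewidth 2.
Bags: B1 = {c, d, f}  B2 = {a, d, f}  B3 = {a, b, f}  B4 = {c, f, g}  B5 = {c, e, g}
Tree: B1–B2, B2–B3, B1–B4, B4–B5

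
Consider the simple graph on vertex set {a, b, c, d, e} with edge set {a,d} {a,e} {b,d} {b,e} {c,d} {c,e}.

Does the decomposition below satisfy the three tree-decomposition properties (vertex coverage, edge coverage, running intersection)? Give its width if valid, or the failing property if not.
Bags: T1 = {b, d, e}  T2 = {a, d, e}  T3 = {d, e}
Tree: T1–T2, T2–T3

No — vertex c appears in no bag.

A tree decomposition must satisfy three properties: every vertex lies in some bag; for every edge, both endpoints lie together in some bag; and for every vertex, the bags containing it form a connected subtree. Here vertex c appears in no bag, so the decomposition is invalid.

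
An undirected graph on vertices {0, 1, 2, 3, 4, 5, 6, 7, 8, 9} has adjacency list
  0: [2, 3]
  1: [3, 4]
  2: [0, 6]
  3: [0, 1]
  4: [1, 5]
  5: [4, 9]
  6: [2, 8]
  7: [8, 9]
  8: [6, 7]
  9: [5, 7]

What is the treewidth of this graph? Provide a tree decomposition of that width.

Treewidth 2.
One optimal decomposition is:
Bags: B1 = {5, 7, 9}  B2 = {4, 5, 7}  B3 = {1, 4, 7}  B4 = {1, 3, 7}  B5 = {0, 3, 7}  B6 = {0, 2, 7}  B7 = {2, 6, 7}  B8 = {6, 7, 8}
Tree: B1–B2, B2–B3, B3–B4, B4–B5, B5–B6, B6–B7, B7–B8

Each bag holds 3 vertices, so the decomposition has width 2, which upper-bounds the treewidth. Since 7–9–5–4–1–3–0–2–6–8–7 is a cycle in G, G is not acyclic. Forests are exactly the graphs of treewidth ≤ 1, so tw(G) ≥ 2. Hence tw(G) = 2 exactly.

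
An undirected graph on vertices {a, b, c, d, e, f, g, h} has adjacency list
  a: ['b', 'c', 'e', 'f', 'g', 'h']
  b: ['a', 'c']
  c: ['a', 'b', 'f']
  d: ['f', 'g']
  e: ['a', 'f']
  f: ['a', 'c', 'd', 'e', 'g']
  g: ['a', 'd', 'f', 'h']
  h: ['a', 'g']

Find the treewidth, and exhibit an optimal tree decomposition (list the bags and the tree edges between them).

Each bag holds 3 vertices, so the decomposition has width 2, which upper-bounds the treewidth. For the lower bound, the 3 vertices {d, f, g} are pairwise adjacent, and any tree decomposition puts a clique entirely inside one bag — forcing width ≥ 2. Therefore the treewidth is 2.

Treewidth 2.
One such decomposition:
Bags: B1 = {d, f, g}  B2 = {a, f, g}  B3 = {a, c, f}  B4 = {a, e, f}  B5 = {a, b, c}  B6 = {a, g, h}
Tree: B1–B2, B2–B3, B2–B4, B3–B5, B2–B6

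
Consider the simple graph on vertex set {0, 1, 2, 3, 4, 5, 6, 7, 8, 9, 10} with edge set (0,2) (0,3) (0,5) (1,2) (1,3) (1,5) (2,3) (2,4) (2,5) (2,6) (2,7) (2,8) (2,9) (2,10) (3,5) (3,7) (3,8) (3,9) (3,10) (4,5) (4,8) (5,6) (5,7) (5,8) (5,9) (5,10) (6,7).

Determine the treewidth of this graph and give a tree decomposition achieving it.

Treewidth 3.
One optimal decomposition is:
Bags: B1 = {2, 3, 5, 8}  B2 = {2, 3, 5, 7}  B3 = {0, 2, 3, 5}  B4 = {1, 2, 3, 5}  B5 = {2, 3, 5, 10}  B6 = {2, 3, 5, 9}  B7 = {2, 5, 6, 7}  B8 = {2, 4, 5, 8}
Tree: B1–B2, B1–B3, B2–B4, B4–B5, B3–B6, B2–B7, B1–B8

The largest bag has 4 vertices, giving width 3; this decomposition certifies tw(G) ≤ 3. Conversely, {0, 2, 3, 5} is a clique of size 4, and the vertices of any clique must share a bag in every tree decomposition; so some bag has ≥ 4 vertices and tw(G) ≥ 3. Combining the bounds, tw(G) = 3.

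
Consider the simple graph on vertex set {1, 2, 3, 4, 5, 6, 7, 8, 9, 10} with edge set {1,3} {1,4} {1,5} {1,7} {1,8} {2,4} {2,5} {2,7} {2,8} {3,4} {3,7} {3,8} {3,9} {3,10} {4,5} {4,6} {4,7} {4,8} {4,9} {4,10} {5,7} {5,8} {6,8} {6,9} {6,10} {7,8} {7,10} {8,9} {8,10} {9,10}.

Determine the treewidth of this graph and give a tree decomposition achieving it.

Every bag has size at most 5, so the width is 5 − 1 = 4 and tw(G) ≤ 4. Conversely, {3, 4, 8, 9, 10} is a clique of size 5, and the vertices of any clique must share a bag in every tree decomposition; so some bag has ≥ 5 vertices and tw(G) ≥ 4. Hence tw(G) = 4 exactly.

Treewidth 4.
One optimal decomposition is:
Bags: B1 = {1, 3, 4, 7, 8}  B2 = {1, 4, 5, 7, 8}  B3 = {2, 4, 5, 7, 8}  B4 = {3, 4, 7, 8, 10}  B5 = {3, 4, 8, 9, 10}  B6 = {4, 6, 8, 9, 10}
Tree: B1–B2, B2–B3, B1–B4, B4–B5, B5–B6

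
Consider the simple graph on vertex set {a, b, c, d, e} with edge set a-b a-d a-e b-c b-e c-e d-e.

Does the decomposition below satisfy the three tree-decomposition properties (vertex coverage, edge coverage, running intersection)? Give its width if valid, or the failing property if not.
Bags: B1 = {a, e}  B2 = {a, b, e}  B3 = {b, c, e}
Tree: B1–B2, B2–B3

No — vertex d appears in no bag.

A tree decomposition must satisfy three properties: every vertex lies in some bag; for every edge, both endpoints lie together in some bag; and for every vertex, the bags containing it form a connected subtree. Here vertex d appears in no bag, so the decomposition is invalid.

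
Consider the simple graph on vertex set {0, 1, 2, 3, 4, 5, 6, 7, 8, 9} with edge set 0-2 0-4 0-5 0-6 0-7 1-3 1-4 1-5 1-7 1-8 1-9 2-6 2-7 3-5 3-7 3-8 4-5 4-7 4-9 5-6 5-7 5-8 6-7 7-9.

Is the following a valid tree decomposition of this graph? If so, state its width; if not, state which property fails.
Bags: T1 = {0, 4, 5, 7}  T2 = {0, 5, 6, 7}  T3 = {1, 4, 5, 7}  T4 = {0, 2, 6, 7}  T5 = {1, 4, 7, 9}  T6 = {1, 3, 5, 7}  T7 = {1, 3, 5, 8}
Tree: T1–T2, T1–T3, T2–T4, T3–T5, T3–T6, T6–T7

Every vertex of G appears in some bag (union = {0, 1, 2, 3, 4, 5, 6, 7, 8, 9}); every edge is covered by a bag; and for each vertex v the set of bags containing v is connected in the bag tree. The decomposition is therefore valid. The largest bag has 4 vertices, so the width is 3.

Yes; width 3.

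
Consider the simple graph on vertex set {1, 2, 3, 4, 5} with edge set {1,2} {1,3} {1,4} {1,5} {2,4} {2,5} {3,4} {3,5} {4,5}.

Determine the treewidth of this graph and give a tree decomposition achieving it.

Treewidth 3.
One optimal decomposition is:
Bags: B1 = {1, 2, 4, 5}  B2 = {1, 3, 4, 5}
Tree: B1–B2

The largest bag has 4 vertices, giving width 3; this decomposition certifies tw(G) ≤ 3. For the lower bound, the 4 vertices {1, 2, 4, 5} are pairwise adjacent, and any tree decomposition puts a clique entirely inside one bag — forcing width ≥ 3. Therefore the treewidth is 3.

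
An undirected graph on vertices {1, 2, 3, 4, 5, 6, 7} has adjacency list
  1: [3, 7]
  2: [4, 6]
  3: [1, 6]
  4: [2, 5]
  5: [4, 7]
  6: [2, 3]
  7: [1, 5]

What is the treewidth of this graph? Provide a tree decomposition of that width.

Every bag has size at most 3, so the width is 3 − 1 = 2 and tw(G) ≤ 2. Since 1–3–6–2–4–5–7–1 is a cycle in G, G is not acyclic. Forests are exactly the graphs of treewidth ≤ 1, so tw(G) ≥ 2. Combining the bounds, tw(G) = 2.

Treewidth 2.
One optimal decomposition is:
Bags: B1 = {1, 3, 6}  B2 = {1, 2, 6}  B3 = {1, 2, 4}  B4 = {1, 4, 5}  B5 = {1, 5, 7}
Tree: B1–B2, B2–B3, B3–B4, B4–B5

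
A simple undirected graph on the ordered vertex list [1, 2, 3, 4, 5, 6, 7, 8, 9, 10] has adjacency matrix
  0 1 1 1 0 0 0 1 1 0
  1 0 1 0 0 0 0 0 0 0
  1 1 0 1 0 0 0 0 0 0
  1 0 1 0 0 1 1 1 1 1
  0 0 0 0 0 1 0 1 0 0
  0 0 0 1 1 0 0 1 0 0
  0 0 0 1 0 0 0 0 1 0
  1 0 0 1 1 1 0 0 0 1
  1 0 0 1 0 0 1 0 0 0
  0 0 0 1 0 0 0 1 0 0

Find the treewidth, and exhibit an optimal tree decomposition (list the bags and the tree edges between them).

Each bag holds 3 vertices, so the decomposition has width 2, which upper-bounds the treewidth. Conversely, {1, 2, 3} is a clique of size 3, and the vertices of any clique must share a bag in every tree decomposition; so some bag has ≥ 3 vertices and tw(G) ≥ 2. Combining the bounds, tw(G) = 2.

Treewidth 2.
One such decomposition:
Bags: B1 = {1, 4, 8}  B2 = {4, 6, 8}  B3 = {5, 6, 8}  B4 = {1, 3, 4}  B5 = {1, 2, 3}  B6 = {1, 4, 9}  B7 = {4, 8, 10}  B8 = {4, 7, 9}
Tree: B1–B2, B2–B3, B1–B4, B4–B5, B4–B6, B2–B7, B6–B8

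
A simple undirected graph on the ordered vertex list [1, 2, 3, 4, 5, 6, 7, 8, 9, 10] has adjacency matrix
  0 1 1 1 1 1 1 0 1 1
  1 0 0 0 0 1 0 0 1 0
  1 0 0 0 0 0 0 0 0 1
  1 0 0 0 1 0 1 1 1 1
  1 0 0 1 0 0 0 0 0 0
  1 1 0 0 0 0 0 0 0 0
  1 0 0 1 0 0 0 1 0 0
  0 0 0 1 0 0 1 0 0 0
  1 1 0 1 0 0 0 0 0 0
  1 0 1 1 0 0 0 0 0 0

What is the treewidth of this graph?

A width-2 tree decomposition is:
Bags: B1 = {1, 4, 9}  B2 = {1, 4, 5}  B3 = {1, 4, 7}  B4 = {1, 2, 9}  B5 = {1, 4, 10}  B6 = {1, 3, 10}  B7 = {1, 2, 6}  B8 = {4, 7, 8}
Tree: B1–B2, B2–B3, B1–B4, B2–B5, B5–B6, B4–B7, B3–B8
Every bag has size at most 3, so the width is 3 − 1 = 2 and tw(G) ≤ 2. For the lower bound, the 3 vertices {4, 7, 8} are pairwise adjacent, and any tree decomposition puts a clique entirely inside one bag — forcing width ≥ 2. Combining the bounds, tw(G) = 2.

2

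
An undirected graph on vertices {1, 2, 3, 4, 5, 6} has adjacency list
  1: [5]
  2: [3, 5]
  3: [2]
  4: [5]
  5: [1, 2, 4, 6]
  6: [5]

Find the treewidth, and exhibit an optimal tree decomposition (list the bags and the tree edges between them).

Every bag has size at most 2, so the width is 2 − 1 = 1 and tw(G) ≤ 1. G has an edge, so its treewidth is at least 1. The upper and lower bounds meet at 1, so that is the treewidth.

Treewidth 1.
Bags: B1 = {5, 6}  B2 = {2, 5}  B3 = {2, 3}  B4 = {1, 5}  B5 = {4, 5}
Tree: B1–B2, B2–B3, B1–B4, B1–B5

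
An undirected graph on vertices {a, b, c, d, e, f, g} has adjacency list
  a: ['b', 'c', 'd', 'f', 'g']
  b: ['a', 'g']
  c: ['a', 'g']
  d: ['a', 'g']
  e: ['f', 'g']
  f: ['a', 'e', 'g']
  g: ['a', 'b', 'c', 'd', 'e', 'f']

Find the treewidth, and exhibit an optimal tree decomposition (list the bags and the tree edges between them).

Treewidth 2.
Bags: B1 = {a, b, g}  B2 = {a, f, g}  B3 = {a, d, g}  B4 = {e, f, g}  B5 = {a, c, g}
Tree: B1–B2, B2–B3, B2–B4, B2–B5

Each bag holds 3 vertices, so the decomposition has width 2, which upper-bounds the treewidth. On the other hand G contains the 3-clique {e, f, g}. A clique must lie in a single bag of any decomposition, so no decomposition can have width below 2. Therefore the treewidth is 2.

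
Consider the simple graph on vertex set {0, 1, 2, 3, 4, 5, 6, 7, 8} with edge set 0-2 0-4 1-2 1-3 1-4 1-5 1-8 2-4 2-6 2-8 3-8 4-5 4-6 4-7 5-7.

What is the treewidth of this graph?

A width-2 tree decomposition is:
Bags: B1 = {2, 4, 6}  B2 = {1, 2, 4}  B3 = {1, 4, 5}  B4 = {1, 2, 8}  B5 = {1, 3, 8}  B6 = {4, 5, 7}  B7 = {0, 2, 4}
Tree: B1–B2, B2–B3, B2–B4, B4–B5, B3–B6, B1–B7
Every bag has size at most 3, so the width is 3 − 1 = 2 and tw(G) ≤ 2. For the lower bound, the 3 vertices {1, 2, 8} are pairwise adjacent, and any tree decomposition puts a clique entirely inside one bag — forcing width ≥ 2. The upper and lower bounds meet at 2, so that is the treewidth.

2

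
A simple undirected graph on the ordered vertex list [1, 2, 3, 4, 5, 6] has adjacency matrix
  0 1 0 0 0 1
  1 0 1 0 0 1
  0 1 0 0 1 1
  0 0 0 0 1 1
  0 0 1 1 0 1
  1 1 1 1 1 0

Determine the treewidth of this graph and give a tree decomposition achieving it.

Every bag has size at most 3, so the width is 3 − 1 = 2 and tw(G) ≤ 2. Conversely, {1, 2, 6} is a clique of size 3, and the vertices of any clique must share a bag in every tree decomposition; so some bag has ≥ 3 vertices and tw(G) ≥ 2. Hence tw(G) = 2 exactly.

Treewidth 2.
Bags: B1 = {2, 3, 6}  B2 = {3, 5, 6}  B3 = {4, 5, 6}  B4 = {1, 2, 6}
Tree: B1–B2, B2–B3, B1–B4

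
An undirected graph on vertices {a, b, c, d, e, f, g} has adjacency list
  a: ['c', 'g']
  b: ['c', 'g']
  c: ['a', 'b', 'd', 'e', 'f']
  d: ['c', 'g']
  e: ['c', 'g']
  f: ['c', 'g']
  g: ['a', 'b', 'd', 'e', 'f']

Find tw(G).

2

A width-2 tree decomposition is:
Bags: B1 = {c, f, g}  B2 = {b, c, g}  B3 = {a, c, g}  B4 = {c, e, g}  B5 = {c, d, g}
Tree: B1–B2, B2–B3, B3–B4, B4–B5
Every bag has size at most 3, so the width is 3 − 1 = 2 and tw(G) ≤ 2. For the lower bound, G contains the cycle c–f–g–b–c, so G is not a forest; only forests have treewidth ≤ 1, hence tw(G) ≥ 2. Therefore the treewidth is 2.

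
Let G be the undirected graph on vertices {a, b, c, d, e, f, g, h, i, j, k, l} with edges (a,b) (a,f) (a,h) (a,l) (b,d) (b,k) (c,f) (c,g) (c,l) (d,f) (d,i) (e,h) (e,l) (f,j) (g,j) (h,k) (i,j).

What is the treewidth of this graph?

A width-3 tree decomposition is:
Bags: B1 = {c, g, i, j}  B2 = {c, f, i, j}  B3 = {c, d, f, i}  B4 = {c, d, f, l}  B5 = {a, d, f, l}  B6 = {a, b, d, l}  B7 = {a, b, e, l}  B8 = {a, b, e, h}  B9 = {b, e, h, k}
Tree: B1–B2, B2–B3, B3–B4, B4–B5, B5–B6, B6–B7, B7–B8, B8–B9
Each bag holds 4 vertices, so the decomposition has width 3, which upper-bounds the treewidth. For the lower bound: the 4 vertex sets {g,i,j}, {c}, {f}, {a,b,d,l} are disjoint, each induces a connected subgraph, and every pair is joined by at least one edge of G. Contracting each set to a single vertex therefore yields K_{4} as a minor, and since treewidth is minor-monotone, tw(G) ≥ tw(K_{4}) = 3. Hence tw(G) = 3 exactly.

3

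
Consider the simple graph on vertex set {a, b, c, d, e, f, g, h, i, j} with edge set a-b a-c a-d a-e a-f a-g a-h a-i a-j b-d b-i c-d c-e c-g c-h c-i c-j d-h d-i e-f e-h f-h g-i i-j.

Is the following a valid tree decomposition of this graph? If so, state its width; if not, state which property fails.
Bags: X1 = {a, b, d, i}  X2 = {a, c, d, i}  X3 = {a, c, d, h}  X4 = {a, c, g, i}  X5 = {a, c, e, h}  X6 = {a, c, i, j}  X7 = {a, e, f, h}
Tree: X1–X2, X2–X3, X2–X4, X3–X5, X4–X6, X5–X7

Checking the three conditions: (i) the bags cover all of {a, b, c, d, e, f, g, h, i, j}; (ii) for each edge, some bag contains both endpoints; (iii) the bags containing any fixed vertex form a subtree. All hold, so the decomposition is valid with width 4 − 1 = 3.

Yes; width 3.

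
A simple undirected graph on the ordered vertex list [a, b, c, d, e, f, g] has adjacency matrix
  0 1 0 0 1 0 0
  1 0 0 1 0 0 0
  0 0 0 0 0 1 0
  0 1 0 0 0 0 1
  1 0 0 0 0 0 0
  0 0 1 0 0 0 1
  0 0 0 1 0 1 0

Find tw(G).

1

A width-1 tree decomposition is:
Bags: B1 = {c, f}  B2 = {f, g}  B3 = {d, g}  B4 = {b, d}  B5 = {a, b}  B6 = {a, e}
Tree: B1–B2, B2–B3, B3–B4, B4–B5, B5–B6
Each bag holds 2 vertices, so the decomposition has width 1, which upper-bounds the treewidth. Since G has at least one edge (e.g. c–f), it is not an edgeless graph, so tw(G) ≥ 1. Hence tw(G) = 1 exactly.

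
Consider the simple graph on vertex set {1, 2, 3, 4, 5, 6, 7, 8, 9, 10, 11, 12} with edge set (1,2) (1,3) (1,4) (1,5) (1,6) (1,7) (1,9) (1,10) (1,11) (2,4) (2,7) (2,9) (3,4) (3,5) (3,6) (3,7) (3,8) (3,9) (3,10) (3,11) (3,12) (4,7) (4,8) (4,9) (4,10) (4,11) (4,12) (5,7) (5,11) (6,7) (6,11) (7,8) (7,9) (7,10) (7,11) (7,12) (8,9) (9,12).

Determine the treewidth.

A width-4 tree decomposition is:
Bags: B1 = {1, 3, 4, 7, 9}  B2 = {1, 3, 4, 7, 11}  B3 = {3, 4, 7, 8, 9}  B4 = {3, 4, 7, 9, 12}  B5 = {1, 2, 4, 7, 9}  B6 = {1, 3, 4, 7, 10}  B7 = {1, 3, 5, 7, 11}  B8 = {1, 3, 6, 7, 11}
Tree: B1–B2, B1–B3, B3–B4, B1–B5, B1–B6, B2–B7, B2–B8
Every bag has size at most 5, so the width is 5 − 1 = 4 and tw(G) ≤ 4. Conversely, {1, 2, 4, 7, 9} is a clique of size 5, and the vertices of any clique must share a bag in every tree decomposition; so some bag has ≥ 5 vertices and tw(G) ≥ 4. Therefore the treewidth is 4.

4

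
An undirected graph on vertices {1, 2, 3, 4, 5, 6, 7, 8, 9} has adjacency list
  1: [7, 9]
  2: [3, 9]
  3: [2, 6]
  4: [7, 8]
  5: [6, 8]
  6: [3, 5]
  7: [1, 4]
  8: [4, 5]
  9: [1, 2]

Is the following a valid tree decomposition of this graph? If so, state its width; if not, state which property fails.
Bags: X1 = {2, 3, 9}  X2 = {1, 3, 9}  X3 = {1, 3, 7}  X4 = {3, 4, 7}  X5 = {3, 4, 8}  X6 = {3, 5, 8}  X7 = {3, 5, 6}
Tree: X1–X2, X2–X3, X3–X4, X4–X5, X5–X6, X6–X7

Every vertex of G appears in some bag (union = {1, 2, 3, 4, 5, 6, 7, 8, 9}); every edge is covered by a bag; and for each vertex v the set of bags containing v is connected in the bag tree. The decomposition is therefore valid. The largest bag has 3 vertices, so the width is 2.

Yes; width 2.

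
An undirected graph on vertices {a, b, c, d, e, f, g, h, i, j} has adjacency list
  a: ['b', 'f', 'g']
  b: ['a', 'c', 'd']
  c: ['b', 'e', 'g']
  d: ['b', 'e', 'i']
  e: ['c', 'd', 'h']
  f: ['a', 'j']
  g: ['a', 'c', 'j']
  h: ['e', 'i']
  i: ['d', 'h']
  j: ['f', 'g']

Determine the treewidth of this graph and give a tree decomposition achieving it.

The largest bag has 3 vertices, giving width 2; this decomposition certifies tw(G) ≤ 2. Since i–h–e–d–i is a cycle in G, G is not acyclic. Forests are exactly the graphs of treewidth ≤ 1, so tw(G) ≥ 2. Combining the bounds, tw(G) = 2.

Treewidth 2.
Bags: B1 = {d, h, i}  B2 = {d, e, h}  B3 = {b, d, e}  B4 = {b, c, e}  B5 = {a, b, c}  B6 = {a, c, g}  B7 = {a, f, g}  B8 = {f, g, j}
Tree: B1–B2, B2–B3, B3–B4, B4–B5, B5–B6, B6–B7, B7–B8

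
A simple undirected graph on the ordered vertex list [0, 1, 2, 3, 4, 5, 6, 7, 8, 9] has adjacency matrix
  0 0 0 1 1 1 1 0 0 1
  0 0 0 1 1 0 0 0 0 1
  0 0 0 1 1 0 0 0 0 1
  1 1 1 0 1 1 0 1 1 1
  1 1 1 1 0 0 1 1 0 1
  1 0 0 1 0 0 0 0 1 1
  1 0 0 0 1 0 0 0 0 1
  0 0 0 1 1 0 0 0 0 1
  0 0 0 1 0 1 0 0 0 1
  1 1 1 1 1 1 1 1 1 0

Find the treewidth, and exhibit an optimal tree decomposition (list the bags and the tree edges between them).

Treewidth 3.
Bags: B1 = {0, 3, 5, 9}  B2 = {3, 5, 8, 9}  B3 = {0, 3, 4, 9}  B4 = {2, 3, 4, 9}  B5 = {3, 4, 7, 9}  B6 = {1, 3, 4, 9}  B7 = {0, 4, 6, 9}
Tree: B1–B2, B1–B3, B3–B4, B4–B5, B4–B6, B3–B7

Each bag holds 4 vertices, so the decomposition has width 3, which upper-bounds the treewidth. For the lower bound, the 4 vertices {3, 5, 8, 9} are pairwise adjacent, and any tree decomposition puts a clique entirely inside one bag — forcing width ≥ 3. Hence tw(G) = 3 exactly.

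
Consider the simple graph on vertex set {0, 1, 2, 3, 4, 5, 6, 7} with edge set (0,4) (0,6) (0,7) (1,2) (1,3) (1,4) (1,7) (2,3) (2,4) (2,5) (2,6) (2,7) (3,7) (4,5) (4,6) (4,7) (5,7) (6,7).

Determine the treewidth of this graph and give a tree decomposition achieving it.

Each bag holds 4 vertices, so the decomposition has width 3, which upper-bounds the treewidth. Conversely, {0, 4, 6, 7} is a clique of size 4, and the vertices of any clique must share a bag in every tree decomposition; so some bag has ≥ 4 vertices and tw(G) ≥ 3. Therefore the treewidth is 3.

Treewidth 3.
Bags: B1 = {1, 2, 4, 7}  B2 = {2, 4, 6, 7}  B3 = {1, 2, 3, 7}  B4 = {2, 4, 5, 7}  B5 = {0, 4, 6, 7}
Tree: B1–B2, B1–B3, B1–B4, B2–B5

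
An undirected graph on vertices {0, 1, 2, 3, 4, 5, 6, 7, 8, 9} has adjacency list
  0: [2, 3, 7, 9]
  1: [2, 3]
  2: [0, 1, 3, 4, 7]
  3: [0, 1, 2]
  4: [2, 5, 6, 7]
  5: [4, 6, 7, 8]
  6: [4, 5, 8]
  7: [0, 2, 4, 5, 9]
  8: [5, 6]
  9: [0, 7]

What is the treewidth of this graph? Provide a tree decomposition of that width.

The largest bag has 3 vertices, giving width 2; this decomposition certifies tw(G) ≤ 2. On the other hand G contains the 3-clique {0, 2, 3}. A clique must lie in a single bag of any decomposition, so no decomposition can have width below 2. Hence tw(G) = 2 exactly.

Treewidth 2.
One such decomposition:
Bags: B1 = {0, 2, 7}  B2 = {0, 2, 3}  B3 = {2, 4, 7}  B4 = {4, 5, 7}  B5 = {1, 2, 3}  B6 = {4, 5, 6}  B7 = {0, 7, 9}  B8 = {5, 6, 8}
Tree: B1–B2, B1–B3, B3–B4, B2–B5, B4–B6, B1–B7, B6–B8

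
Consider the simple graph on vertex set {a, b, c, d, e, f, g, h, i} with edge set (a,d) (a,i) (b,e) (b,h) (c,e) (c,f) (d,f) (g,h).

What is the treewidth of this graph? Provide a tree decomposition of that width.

Each bag holds 2 vertices, so the decomposition has width 1, which upper-bounds the treewidth. Any graph with an edge has treewidth ≥ 1, and G has the edge g–h. The upper and lower bounds meet at 1, so that is the treewidth.

Treewidth 1.
Bags: B1 = {g, h}  B2 = {b, h}  B3 = {b, e}  B4 = {c, e}  B5 = {c, f}  B6 = {d, f}  B7 = {a, d}  B8 = {a, i}
Tree: B1–B2, B2–B3, B3–B4, B4–B5, B5–B6, B6–B7, B7–B8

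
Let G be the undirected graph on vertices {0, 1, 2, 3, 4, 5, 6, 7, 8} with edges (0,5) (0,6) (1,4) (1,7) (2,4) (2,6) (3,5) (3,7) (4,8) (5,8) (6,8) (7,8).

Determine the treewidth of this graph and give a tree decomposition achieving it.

Treewidth 3.
Bags: B1 = {0, 3, 5, 7}  B2 = {0, 5, 7, 8}  B3 = {0, 6, 7, 8}  B4 = {1, 6, 7, 8}  B5 = {1, 4, 6, 8}  B6 = {1, 2, 4, 6}
Tree: B1–B2, B2–B3, B3–B4, B4–B5, B5–B6

Every bag has size at most 4, so the width is 4 − 1 = 3 and tw(G) ≤ 3. For the lower bound: the 4 vertex sets {0,3,5}, {7}, {8}, {1,2,4,6} are disjoint, each induces a connected subgraph, and every pair is joined by at least one edge of G. Contracting each set to a single vertex therefore yields K_{4} as a minor, and since treewidth is minor-monotone, tw(G) ≥ tw(K_{4}) = 3. The upper and lower bounds meet at 3, so that is the treewidth.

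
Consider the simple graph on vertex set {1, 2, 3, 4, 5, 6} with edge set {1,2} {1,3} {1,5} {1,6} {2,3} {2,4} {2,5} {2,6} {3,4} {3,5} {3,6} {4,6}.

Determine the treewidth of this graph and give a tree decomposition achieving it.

Treewidth 3.
Bags: B1 = {1, 2, 3, 6}  B2 = {1, 2, 3, 5}  B3 = {2, 3, 4, 6}
Tree: B1–B2, B1–B3

Every bag has size at most 4, so the width is 4 − 1 = 3 and tw(G) ≤ 3. Conversely, {1, 2, 3, 5} is a clique of size 4, and the vertices of any clique must share a bag in every tree decomposition; so some bag has ≥ 4 vertices and tw(G) ≥ 3. Hence tw(G) = 3 exactly.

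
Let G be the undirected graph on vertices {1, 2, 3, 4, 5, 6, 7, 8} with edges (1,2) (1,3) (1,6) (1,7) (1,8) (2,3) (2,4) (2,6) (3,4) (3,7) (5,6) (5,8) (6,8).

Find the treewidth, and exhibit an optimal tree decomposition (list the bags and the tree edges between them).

The largest bag has 3 vertices, giving width 2; this decomposition certifies tw(G) ≤ 2. Conversely, {1, 6, 8} is a clique of size 3, and the vertices of any clique must share a bag in every tree decomposition; so some bag has ≥ 3 vertices and tw(G) ≥ 2. Hence tw(G) = 2 exactly.

Treewidth 2.
One optimal decomposition is:
Bags: B1 = {1, 6, 8}  B2 = {1, 2, 6}  B3 = {1, 2, 3}  B4 = {5, 6, 8}  B5 = {2, 3, 4}  B6 = {1, 3, 7}
Tree: B1–B2, B2–B3, B1–B4, B3–B5, B3–B6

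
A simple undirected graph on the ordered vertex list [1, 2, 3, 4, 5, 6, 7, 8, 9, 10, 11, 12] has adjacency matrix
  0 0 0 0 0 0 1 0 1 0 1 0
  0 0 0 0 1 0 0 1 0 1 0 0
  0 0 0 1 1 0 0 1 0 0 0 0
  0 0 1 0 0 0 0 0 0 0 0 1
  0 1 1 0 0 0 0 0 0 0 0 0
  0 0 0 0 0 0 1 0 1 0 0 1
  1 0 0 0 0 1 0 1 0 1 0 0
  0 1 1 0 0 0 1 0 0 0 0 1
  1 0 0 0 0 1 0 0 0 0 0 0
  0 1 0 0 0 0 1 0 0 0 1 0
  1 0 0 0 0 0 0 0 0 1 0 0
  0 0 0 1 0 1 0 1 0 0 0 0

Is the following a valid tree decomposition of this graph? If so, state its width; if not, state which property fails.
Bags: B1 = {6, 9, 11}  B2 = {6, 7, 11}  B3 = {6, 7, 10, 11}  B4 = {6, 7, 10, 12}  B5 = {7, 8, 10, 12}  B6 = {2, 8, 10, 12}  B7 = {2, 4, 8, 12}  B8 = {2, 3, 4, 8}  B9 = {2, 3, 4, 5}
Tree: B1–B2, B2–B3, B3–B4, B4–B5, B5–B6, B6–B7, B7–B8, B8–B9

No — vertex 1 appears in no bag.

A tree decomposition must satisfy three properties: every vertex lies in some bag; for every edge, both endpoints lie together in some bag; and for every vertex, the bags containing it form a connected subtree. Here vertex 1 appears in no bag, so the decomposition is invalid.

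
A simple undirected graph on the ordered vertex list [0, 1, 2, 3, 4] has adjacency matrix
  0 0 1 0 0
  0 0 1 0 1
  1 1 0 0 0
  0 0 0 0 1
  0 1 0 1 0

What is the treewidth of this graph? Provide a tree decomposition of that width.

The largest bag has 2 vertices, giving width 1; this decomposition certifies tw(G) ≤ 1. Since G has at least one edge (e.g. 1–4), it is not an edgeless graph, so tw(G) ≥ 1. The upper and lower bounds meet at 1, so that is the treewidth.

Treewidth 1.
Bags: B1 = {1, 4}  B2 = {1, 2}  B3 = {0, 2}  B4 = {3, 4}
Tree: B1–B2, B2–B3, B1–B4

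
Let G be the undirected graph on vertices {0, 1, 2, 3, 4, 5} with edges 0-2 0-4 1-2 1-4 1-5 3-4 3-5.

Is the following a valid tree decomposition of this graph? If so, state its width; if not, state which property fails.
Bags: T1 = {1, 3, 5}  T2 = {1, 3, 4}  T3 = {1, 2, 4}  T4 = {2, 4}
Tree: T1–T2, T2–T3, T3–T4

A tree decomposition must satisfy three properties: every vertex lies in some bag; for every edge, both endpoints lie together in some bag; and for every vertex, the bags containing it form a connected subtree. Here vertex 0 appears in no bag, so the decomposition is invalid.

No — vertex 0 appears in no bag.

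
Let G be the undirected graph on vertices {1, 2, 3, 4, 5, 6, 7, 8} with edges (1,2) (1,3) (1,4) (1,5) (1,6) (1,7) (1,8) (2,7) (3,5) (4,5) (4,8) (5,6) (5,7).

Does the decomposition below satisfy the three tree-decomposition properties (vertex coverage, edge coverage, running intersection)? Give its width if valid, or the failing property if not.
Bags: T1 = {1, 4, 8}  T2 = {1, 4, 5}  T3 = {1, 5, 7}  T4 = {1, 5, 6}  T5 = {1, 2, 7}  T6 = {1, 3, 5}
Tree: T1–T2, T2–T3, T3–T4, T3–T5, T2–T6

Vertex coverage: the bags together contain {1, 2, 3, 4, 5, 6, 7, 8}, the full vertex set. Edge coverage: each edge of G has both endpoints in at least one bag. Running intersection: for every vertex, the bags containing it form a connected subtree. All three properties hold, so this is a valid tree decomposition of width max|bag| − 1 = 2, and hence tw(G) ≤ 2.

Yes; width 2.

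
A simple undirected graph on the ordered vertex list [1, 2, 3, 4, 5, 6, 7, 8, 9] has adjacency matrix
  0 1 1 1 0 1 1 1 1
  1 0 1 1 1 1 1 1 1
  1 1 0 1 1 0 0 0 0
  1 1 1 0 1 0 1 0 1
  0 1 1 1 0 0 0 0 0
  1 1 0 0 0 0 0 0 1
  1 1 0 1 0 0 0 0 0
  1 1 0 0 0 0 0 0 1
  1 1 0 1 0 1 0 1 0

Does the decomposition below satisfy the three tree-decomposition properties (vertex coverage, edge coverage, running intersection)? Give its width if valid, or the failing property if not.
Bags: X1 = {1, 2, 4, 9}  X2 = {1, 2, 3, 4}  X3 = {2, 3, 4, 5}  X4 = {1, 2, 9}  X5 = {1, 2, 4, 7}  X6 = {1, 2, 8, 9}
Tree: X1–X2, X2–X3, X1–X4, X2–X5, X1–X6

A tree decomposition must satisfy three properties: every vertex lies in some bag; for every edge, both endpoints lie together in some bag; and for every vertex, the bags containing it form a connected subtree. Here vertex 6 appears in no bag, so the decomposition is invalid.

No — vertex 6 appears in no bag.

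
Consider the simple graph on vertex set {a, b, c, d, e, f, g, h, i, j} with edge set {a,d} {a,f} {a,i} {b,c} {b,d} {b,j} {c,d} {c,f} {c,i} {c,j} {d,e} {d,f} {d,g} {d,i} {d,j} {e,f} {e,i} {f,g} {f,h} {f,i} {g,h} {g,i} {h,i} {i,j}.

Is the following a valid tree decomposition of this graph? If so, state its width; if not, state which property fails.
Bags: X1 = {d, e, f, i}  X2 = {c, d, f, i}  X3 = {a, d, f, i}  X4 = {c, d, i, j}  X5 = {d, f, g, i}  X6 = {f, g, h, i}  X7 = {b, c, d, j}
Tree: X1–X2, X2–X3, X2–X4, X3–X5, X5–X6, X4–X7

Yes; width 3.

Every vertex of G appears in some bag (union = {a, b, c, d, e, f, g, h, i, j}); every edge is covered by a bag; and for each vertex v the set of bags containing v is connected in the bag tree. The decomposition is therefore valid. The largest bag has 4 vertices, so the width is 3.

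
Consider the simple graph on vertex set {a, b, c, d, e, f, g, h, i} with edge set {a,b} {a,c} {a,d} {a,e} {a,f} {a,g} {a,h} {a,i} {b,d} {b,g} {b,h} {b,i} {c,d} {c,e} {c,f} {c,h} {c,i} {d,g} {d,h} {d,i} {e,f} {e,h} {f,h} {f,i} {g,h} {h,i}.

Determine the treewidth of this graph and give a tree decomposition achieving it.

Each bag holds 5 vertices, so the decomposition has width 4, which upper-bounds the treewidth. For the lower bound, the 5 vertices {a, c, d, h, i} are pairwise adjacent, and any tree decomposition puts a clique entirely inside one bag — forcing width ≥ 4. Therefore the treewidth is 4.

Treewidth 4.
One such decomposition:
Bags: B1 = {a, b, d, h, i}  B2 = {a, b, d, g, h}  B3 = {a, c, d, h, i}  B4 = {a, c, f, h, i}  B5 = {a, c, e, f, h}
Tree: B1–B2, B1–B3, B3–B4, B4–B5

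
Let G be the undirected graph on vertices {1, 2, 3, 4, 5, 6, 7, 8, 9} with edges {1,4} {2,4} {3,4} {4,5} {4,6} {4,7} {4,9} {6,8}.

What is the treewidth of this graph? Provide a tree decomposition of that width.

The largest bag has 2 vertices, giving width 1; this decomposition certifies tw(G) ≤ 1. Any graph with an edge has treewidth ≥ 1, and G has the edge 4–3. The upper and lower bounds meet at 1, so that is the treewidth.

Treewidth 1.
One such decomposition:
Bags: B1 = {3, 4}  B2 = {4, 6}  B3 = {1, 4}  B4 = {6, 8}  B5 = {4, 7}  B6 = {4, 5}  B7 = {2, 4}  B8 = {4, 9}
Tree: B1–B2, B2–B3, B2–B4, B2–B5, B2–B6, B1–B7, B7–B8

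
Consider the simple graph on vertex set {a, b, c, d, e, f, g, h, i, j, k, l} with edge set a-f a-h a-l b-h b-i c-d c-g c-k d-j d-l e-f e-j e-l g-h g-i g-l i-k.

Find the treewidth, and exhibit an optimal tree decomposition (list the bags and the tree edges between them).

The largest bag has 4 vertices, giving width 3; this decomposition certifies tw(G) ≤ 3. For the lower bound: the 4 vertex sets {e,f,j}, {a}, {l}, {c,d,g,h} are disjoint, each induces a connected subgraph, and every pair is joined by at least one edge of G. Contracting each set to a single vertex therefore yields K_{4} as a minor, and since treewidth is minor-monotone, tw(G) ≥ tw(K_{4}) = 3. Combining the bounds, tw(G) = 3.

Treewidth 3.
One such decomposition:
Bags: B1 = {a, e, f, j}  B2 = {a, e, j, l}  B3 = {a, d, j, l}  B4 = {a, d, h, l}  B5 = {d, g, h, l}  B6 = {c, d, g, h}  B7 = {b, c, g, h}  B8 = {b, c, g, i}  B9 = {b, c, i, k}
Tree: B1–B2, B2–B3, B3–B4, B4–B5, B5–B6, B6–B7, B7–B8, B8–B9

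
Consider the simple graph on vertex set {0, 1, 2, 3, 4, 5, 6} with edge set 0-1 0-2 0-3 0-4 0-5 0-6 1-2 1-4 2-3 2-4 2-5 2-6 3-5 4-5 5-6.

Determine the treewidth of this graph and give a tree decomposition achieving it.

The largest bag has 4 vertices, giving width 3; this decomposition certifies tw(G) ≤ 3. For the lower bound, the 4 vertices {0, 1, 2, 4} are pairwise adjacent, and any tree decomposition puts a clique entirely inside one bag — forcing width ≥ 3. Therefore the treewidth is 3.

Treewidth 3.
One optimal decomposition is:
Bags: B1 = {0, 2, 3, 5}  B2 = {0, 2, 5, 6}  B3 = {0, 2, 4, 5}  B4 = {0, 1, 2, 4}
Tree: B1–B2, B2–B3, B3–B4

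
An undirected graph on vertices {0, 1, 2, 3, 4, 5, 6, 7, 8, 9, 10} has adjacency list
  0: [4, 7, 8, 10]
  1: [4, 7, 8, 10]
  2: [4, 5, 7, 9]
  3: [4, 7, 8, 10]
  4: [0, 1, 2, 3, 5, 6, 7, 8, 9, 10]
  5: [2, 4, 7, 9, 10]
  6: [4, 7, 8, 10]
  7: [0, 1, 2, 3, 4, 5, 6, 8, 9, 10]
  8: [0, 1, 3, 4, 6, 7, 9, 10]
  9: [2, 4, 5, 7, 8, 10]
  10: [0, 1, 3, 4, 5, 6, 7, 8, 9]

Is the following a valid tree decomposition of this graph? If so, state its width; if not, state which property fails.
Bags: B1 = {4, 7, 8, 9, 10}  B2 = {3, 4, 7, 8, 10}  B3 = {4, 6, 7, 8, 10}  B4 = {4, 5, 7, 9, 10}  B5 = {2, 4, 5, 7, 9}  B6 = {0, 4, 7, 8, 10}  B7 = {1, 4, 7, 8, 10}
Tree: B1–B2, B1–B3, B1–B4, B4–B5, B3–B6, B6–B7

Yes; width 4.

Every vertex of G appears in some bag (union = {0, 1, 2, 3, 4, 5, 6, 7, 8, 9, 10}); every edge is covered by a bag; and for each vertex v the set of bags containing v is connected in the bag tree. The decomposition is therefore valid. The largest bag has 5 vertices, so the width is 4.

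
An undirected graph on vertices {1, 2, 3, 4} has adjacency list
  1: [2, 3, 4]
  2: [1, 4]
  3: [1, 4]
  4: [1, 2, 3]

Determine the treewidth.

A width-2 tree decomposition is:
Bags: B1 = {1, 3, 4}  B2 = {1, 2, 4}
Tree: B1–B2
Each bag holds 3 vertices, so the decomposition has width 2, which upper-bounds the treewidth. For the lower bound, the 3 vertices {1, 2, 4} are pairwise adjacent, and any tree decomposition puts a clique entirely inside one bag — forcing width ≥ 2. The upper and lower bounds meet at 2, so that is the treewidth.

2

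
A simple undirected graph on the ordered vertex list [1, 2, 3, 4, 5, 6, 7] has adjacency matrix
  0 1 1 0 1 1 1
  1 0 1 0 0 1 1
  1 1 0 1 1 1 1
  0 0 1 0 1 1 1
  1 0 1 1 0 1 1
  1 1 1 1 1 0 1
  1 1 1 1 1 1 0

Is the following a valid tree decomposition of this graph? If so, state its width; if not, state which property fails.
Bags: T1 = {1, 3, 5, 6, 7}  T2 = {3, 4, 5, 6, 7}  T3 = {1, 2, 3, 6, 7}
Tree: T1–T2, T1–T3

Yes; width 4.

Vertex coverage: the bags together contain {1, 2, 3, 4, 5, 6, 7}, the full vertex set. Edge coverage: each edge of G has both endpoints in at least one bag. Running intersection: for every vertex, the bags containing it form a connected subtree. All three properties hold, so this is a valid tree decomposition of width max|bag| − 1 = 4, and hence tw(G) ≤ 4.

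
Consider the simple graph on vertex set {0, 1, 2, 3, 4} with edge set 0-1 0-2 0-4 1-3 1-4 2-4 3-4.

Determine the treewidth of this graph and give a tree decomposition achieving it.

Every bag has size at most 3, so the width is 3 − 1 = 2 and tw(G) ≤ 2. For the lower bound, the 3 vertices {0, 1, 4} are pairwise adjacent, and any tree decomposition puts a clique entirely inside one bag — forcing width ≥ 2. Therefore the treewidth is 2.

Treewidth 2.
One optimal decomposition is:
Bags: B1 = {1, 3, 4}  B2 = {0, 1, 4}  B3 = {0, 2, 4}
Tree: B1–B2, B2–B3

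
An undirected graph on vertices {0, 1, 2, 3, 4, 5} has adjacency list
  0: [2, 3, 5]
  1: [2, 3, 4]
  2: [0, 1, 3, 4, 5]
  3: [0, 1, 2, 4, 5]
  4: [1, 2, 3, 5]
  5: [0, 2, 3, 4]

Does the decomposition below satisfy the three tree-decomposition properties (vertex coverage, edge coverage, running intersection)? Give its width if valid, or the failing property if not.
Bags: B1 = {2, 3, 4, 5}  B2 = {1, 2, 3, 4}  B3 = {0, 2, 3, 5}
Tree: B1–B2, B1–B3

Every vertex of G appears in some bag (union = {0, 1, 2, 3, 4, 5}); every edge is covered by a bag; and for each vertex v the set of bags containing v is connected in the bag tree. The decomposition is therefore valid. The largest bag has 4 vertices, so the width is 3.

Yes; width 3.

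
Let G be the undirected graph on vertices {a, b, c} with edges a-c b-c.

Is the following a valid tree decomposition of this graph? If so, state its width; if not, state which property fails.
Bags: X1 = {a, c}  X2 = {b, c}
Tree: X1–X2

Yes; width 1.

Vertex coverage: the bags together contain {a, b, c}, the full vertex set. Edge coverage: each edge of G has both endpoints in at least one bag. Running intersection: for every vertex, the bags containing it form a connected subtree. All three properties hold, so this is a valid tree decomposition of width max|bag| − 1 = 1, and hence tw(G) ≤ 1.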